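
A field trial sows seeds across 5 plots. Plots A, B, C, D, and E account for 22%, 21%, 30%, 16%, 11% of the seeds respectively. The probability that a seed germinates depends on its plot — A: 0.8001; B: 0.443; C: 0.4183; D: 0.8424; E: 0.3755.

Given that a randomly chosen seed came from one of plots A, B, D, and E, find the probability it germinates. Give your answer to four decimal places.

Let S = {A, B, D, E}.
P(S) = 0.22 + 0.21 + 0.16 + 0.11 = 0.7.
P(G ∩ S) = 0.8001·0.22 + 0.443·0.21 + 0.8424·0.16 + 0.3755·0.11 = 0.176022 + 0.09303 + 0.134784 + 0.041305 = 0.445141.
P(G | S) = 0.445141 / 0.7 = 0.635916…

P(G|S) ≈ 0.6359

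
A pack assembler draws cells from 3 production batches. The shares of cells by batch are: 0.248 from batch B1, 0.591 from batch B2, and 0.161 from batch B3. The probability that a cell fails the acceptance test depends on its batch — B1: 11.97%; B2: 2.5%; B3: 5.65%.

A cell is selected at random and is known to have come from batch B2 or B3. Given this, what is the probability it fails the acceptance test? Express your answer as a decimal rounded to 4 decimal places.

Let S = {B2, B3}.
P(S) = 0.591 + 0.161 = 0.752.
P(F ∩ S) = 0.025·0.591 + 0.0565·0.161 = 0.014775 + 0.0090965 = 0.0238715.
P(F | S) = 0.0238715 / 0.752 = 0.031744…

P(F|S) ≈ 0.0317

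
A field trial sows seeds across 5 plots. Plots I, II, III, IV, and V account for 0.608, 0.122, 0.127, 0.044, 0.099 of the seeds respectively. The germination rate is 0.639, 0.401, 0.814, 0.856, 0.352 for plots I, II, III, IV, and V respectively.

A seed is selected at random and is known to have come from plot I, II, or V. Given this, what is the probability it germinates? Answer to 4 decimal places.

P(G|S) ≈ 0.5697

Let S = {I, II, V}.
P(S) = 0.608 + 0.122 + 0.099 = 0.829.
P(G ∩ S) = 0.639·0.608 + 0.401·0.122 + 0.352·0.099 = 0.388512 + 0.048922 + 0.034848 = 0.472282.
P(G | S) = 0.472282 / 0.829 = 0.569701…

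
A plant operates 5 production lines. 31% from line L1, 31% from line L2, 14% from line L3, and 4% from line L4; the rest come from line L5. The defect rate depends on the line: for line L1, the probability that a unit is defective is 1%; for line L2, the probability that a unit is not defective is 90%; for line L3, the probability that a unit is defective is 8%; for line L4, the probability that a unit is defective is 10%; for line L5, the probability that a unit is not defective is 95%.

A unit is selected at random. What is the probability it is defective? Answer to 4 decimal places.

0.0593

P(L5) = 1 − (0.31 + 0.31 + 0.14 + 0.04) = 0.2.
P(D|L2) = 1 − 0.9 = 0.1.
P(D|L5) = 1 − 0.95 = 0.05.
P(D) = P(D|L1)·P(L1) + P(D|L2)·P(L2) + P(D|L3)·P(L3) + P(D|L4)·P(L4) + P(D|L5)·P(L5)
      = 0.01·0.31 + 0.1·0.31 + 0.08·0.14 + 0.1·0.04 + 0.05·0.2
      = 0.0031 + 0.031 + 0.0112 + 0.004 + 0.01 = 0.0593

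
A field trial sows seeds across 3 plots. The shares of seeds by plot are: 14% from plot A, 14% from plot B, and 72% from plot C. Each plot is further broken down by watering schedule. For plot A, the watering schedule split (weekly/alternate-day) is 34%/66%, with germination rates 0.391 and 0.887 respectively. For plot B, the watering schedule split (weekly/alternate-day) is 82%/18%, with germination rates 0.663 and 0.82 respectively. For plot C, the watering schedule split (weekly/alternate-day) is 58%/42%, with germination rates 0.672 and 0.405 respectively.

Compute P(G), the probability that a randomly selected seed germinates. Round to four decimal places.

0.6004

P(G|A) = 0.34·0.391 + 0.66·0.887 = 0.13294 + 0.58542 = 0.71836
P(G|B) = 0.82·0.663 + 0.18·0.82 = 0.54366 + 0.1476 = 0.69126
P(G|C) = 0.58·0.672 + 0.42·0.405 = 0.38976 + 0.1701 = 0.55986
Then overall,
P(G) = 0.14·0.71836 + 0.14·0.69126 + 0.72·0.55986
      = 0.1005704 + 0.0967764 + 0.4030992 = 0.600446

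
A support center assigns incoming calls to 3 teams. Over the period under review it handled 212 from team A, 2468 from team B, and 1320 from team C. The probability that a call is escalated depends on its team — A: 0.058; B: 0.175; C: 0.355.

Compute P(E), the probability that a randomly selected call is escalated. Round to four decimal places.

0.2282

Total: 212 + 2468 + 1320 = 4000.
P(A) = 212/4000 = 0.053. P(B) = 2468/4000 = 0.617. P(C) = 1320/4000 = 0.33.
P(E) = P(E|A)·P(A) + P(E|B)·P(B) + P(E|C)·P(C)
      = 0.058·0.053 + 0.175·0.617 + 0.355·0.33
      = 0.003074 + 0.107975 + 0.11715 = 0.228199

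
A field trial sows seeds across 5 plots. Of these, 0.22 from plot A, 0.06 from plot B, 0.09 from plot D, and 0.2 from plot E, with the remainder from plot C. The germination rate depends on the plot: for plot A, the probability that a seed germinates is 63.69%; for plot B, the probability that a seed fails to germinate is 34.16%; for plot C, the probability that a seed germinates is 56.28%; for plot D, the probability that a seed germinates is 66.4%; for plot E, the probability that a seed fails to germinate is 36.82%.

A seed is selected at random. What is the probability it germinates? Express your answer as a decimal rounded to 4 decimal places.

P(C) = 1 − (0.22 + 0.06 + 0.09 + 0.2) = 0.43.
P(G|B) = 1 − 0.3416 = 0.6584.
P(G|E) = 1 − 0.3682 = 0.6318.
By the law of total probability,
P(G) = P(G|A)·P(A) + P(G|B)·P(B) + P(G|C)·P(C) + P(G|D)·P(D) + P(G|E)·P(E)
      = 0.6369·0.22 + 0.6584·0.06 + 0.5628·0.43 + 0.664·0.09 + 0.6318·0.2
      = 0.140118 + 0.039504 + 0.242004 + 0.05976 + 0.12636 = 0.607746

P(G) ≈ 0.6077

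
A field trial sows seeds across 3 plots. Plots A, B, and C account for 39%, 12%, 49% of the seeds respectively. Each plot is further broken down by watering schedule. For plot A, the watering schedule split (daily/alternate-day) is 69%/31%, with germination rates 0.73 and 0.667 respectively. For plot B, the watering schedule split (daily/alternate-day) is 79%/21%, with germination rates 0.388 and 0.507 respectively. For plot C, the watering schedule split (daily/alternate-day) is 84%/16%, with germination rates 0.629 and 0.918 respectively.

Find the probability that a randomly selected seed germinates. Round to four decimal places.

P(G|A) = 0.69·0.73 + 0.31·0.667 = 0.5037 + 0.20677 = 0.71047
P(G|B) = 0.79·0.388 + 0.21·0.507 = 0.30652 + 0.10647 = 0.41299
P(G|C) = 0.84·0.629 + 0.16·0.918 = 0.52836 + 0.14688 = 0.67524
By total probability over the outer partition,
P(G) = 0.39·0.71047 + 0.12·0.41299 + 0.49·0.67524
      = 0.2770833 + 0.0495588 + 0.3308676 = 0.6575097

P(G) ≈ 0.6575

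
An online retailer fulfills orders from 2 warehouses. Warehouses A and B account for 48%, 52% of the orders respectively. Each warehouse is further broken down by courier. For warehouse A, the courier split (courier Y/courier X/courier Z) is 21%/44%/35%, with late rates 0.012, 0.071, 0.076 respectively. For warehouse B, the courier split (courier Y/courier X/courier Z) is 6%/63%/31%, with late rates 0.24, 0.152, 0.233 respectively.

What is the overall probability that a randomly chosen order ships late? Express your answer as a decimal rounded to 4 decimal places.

0.1238

P(L|A) = 0.21·0.012 + 0.44·0.071 + 0.35·0.076 = 0.00252 + 0.03124 + 0.0266 = 0.06036
P(L|B) = 0.06·0.24 + 0.63·0.152 + 0.31·0.233 = 0.0144 + 0.09576 + 0.07223 = 0.18239
Then overall,
P(L) = 0.48·0.06036 + 0.52·0.18239
      = 0.0289728 + 0.0948428 = 0.1238156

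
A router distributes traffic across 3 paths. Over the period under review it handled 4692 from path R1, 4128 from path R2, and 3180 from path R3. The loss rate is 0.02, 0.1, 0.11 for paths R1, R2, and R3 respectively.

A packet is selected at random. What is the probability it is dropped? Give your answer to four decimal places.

0.0714

Total: 4692 + 4128 + 3180 = 12000.
P(R1) = 4692/12000 = 0.391. P(R2) = 4128/12000 = 0.344. P(R3) = 3180/12000 = 0.265.
P(L) = P(L|R1)·P(R1) + P(L|R2)·P(R2) + P(L|R3)·P(R3)
      = 0.02·0.391 + 0.1·0.344 + 0.11·0.265
      = 0.00782 + 0.0344 + 0.02915 = 0.07137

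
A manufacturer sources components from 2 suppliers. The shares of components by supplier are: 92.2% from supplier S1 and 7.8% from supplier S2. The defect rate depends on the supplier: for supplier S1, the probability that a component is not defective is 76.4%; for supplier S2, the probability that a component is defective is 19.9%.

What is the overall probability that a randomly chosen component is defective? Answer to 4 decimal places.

P(D|S1) = 1 − 0.764 = 0.236.
P(D) = P(D|S1)·P(S1) + P(D|S2)·P(S2)
      = 0.236·0.922 + 0.199·0.078
      = 0.217592 + 0.015522 = 0.233114

P(D) ≈ 0.2331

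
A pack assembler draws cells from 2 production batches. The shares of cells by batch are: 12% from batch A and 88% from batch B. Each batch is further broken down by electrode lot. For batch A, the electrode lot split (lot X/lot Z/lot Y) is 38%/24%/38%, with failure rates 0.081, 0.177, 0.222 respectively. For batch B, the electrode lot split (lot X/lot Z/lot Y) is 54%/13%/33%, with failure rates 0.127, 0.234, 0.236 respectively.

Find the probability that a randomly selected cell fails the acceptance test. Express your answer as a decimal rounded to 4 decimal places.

P(F) ≈ 0.1746

P(F|A) = 0.38·0.081 + 0.24·0.177 + 0.38·0.222 = 0.03078 + 0.04248 + 0.08436 = 0.15762
P(F|B) = 0.54·0.127 + 0.13·0.234 + 0.33·0.236 = 0.06858 + 0.03042 + 0.07788 = 0.17688
By total probability over the outer partition,
P(F) = 0.12·0.15762 + 0.88·0.17688
      = 0.0189144 + 0.1556544 = 0.1745688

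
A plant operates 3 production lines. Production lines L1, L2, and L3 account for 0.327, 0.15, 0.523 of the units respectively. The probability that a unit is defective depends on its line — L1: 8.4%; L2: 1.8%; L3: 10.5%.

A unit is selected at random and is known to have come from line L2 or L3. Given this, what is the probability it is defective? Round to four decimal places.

P(D|S) ≈ 0.0856

Let S = {L2, L3}.
P(S) = 0.15 + 0.523 = 0.673.
P(D ∩ S) = 0.018·0.15 + 0.105·0.523 = 0.0027 + 0.054915 = 0.057615.
P(D | S) = 0.057615 / 0.673 = 0.085609…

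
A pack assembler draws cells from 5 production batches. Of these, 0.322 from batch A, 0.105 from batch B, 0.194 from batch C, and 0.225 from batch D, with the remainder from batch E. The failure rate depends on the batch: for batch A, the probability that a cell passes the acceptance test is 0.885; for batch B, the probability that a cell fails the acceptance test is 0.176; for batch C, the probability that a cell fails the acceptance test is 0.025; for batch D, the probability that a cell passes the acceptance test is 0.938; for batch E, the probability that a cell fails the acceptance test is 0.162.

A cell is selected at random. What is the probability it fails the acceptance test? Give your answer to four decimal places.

P(E) = 1 − (0.322 + 0.105 + 0.194 + 0.225) = 0.154.
P(F|A) = 1 − 0.885 = 0.115.
P(F|D) = 1 − 0.938 = 0.062.
P(F) = P(F|A)·P(A) + P(F|B)·P(B) + P(F|C)·P(C) + P(F|D)·P(D) + P(F|E)·P(E)
      = 0.115·0.322 + 0.176·0.105 + 0.025·0.194 + 0.062·0.225 + 0.162·0.154
      = 0.03703 + 0.01848 + 0.00485 + 0.01395 + 0.024948 = 0.099258

P(F) ≈ 0.0993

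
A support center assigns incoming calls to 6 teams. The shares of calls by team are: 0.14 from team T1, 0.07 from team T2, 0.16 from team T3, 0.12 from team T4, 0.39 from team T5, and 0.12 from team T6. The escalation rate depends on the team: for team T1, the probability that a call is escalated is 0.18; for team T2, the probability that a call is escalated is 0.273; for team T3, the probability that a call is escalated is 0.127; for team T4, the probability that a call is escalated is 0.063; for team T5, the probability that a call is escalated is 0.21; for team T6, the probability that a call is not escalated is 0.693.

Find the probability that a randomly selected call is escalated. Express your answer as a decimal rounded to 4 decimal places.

P(E) ≈ 0.1909

P(E|T6) = 1 − 0.693 = 0.307.
Summing over the partition,
P(E) = P(E|T1)·P(T1) + P(E|T2)·P(T2) + P(E|T3)·P(T3) + P(E|T4)·P(T4) + P(E|T5)·P(T5) + P(E|T6)·P(T6)
      = 0.18·0.14 + 0.273·0.07 + 0.127·0.16 + 0.063·0.12 + 0.21·0.39 + 0.307·0.12
      = 0.0252 + 0.01911 + 0.02032 + 0.00756 + 0.0819 + 0.03684 = 0.19093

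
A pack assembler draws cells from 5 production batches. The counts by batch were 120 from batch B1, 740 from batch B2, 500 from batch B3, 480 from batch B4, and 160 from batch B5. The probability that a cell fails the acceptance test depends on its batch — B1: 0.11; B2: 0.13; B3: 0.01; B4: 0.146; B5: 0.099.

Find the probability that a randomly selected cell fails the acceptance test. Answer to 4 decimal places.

0.1002

Total: 120 + 740 + 500 + 480 + 160 = 2000.
P(B1) = 120/2000 = 0.06. P(B2) = 740/2000 = 0.37. P(B3) = 500/2000 = 0.25. P(B4) = 480/2000 = 0.24. P(B5) = 160/2000 = 0.08.
Summing over the partition,
P(F) = P(F|B1)·P(B1) + P(F|B2)·P(B2) + P(F|B3)·P(B3) + P(F|B4)·P(B4) + P(F|B5)·P(B5)
      = 0.11·0.06 + 0.13·0.37 + 0.01·0.25 + 0.146·0.24 + 0.099·0.08
      = 0.0066 + 0.0481 + 0.0025 + 0.03504 + 0.00792 = 0.10016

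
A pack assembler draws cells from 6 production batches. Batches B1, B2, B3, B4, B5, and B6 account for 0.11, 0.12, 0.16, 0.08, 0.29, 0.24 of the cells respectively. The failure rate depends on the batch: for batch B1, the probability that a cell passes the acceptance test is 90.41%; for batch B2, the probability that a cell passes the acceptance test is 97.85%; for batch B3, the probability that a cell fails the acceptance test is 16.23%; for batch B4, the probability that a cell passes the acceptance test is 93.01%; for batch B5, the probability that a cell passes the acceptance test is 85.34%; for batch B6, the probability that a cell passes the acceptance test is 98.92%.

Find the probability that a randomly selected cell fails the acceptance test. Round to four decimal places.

0.0898

P(F|B1) = 1 − 0.9041 = 0.0959.
P(F|B2) = 1 − 0.9785 = 0.0215.
P(F|B4) = 1 − 0.9301 = 0.0699.
P(F|B5) = 1 − 0.8534 = 0.1466.
P(F|B6) = 1 − 0.9892 = 0.0108.
By the law of total probability,
P(F) = P(F|B1)·P(B1) + P(F|B2)·P(B2) + P(F|B3)·P(B3) + P(F|B4)·P(B4) + P(F|B5)·P(B5) + P(F|B6)·P(B6)
      = 0.0959·0.11 + 0.0215·0.12 + 0.1623·0.16 + 0.0699·0.08 + 0.1466·0.29 + 0.0108·0.24
      = 0.010549 + 0.00258 + 0.025968 + 0.005592 + 0.042514 + 0.002592 = 0.089795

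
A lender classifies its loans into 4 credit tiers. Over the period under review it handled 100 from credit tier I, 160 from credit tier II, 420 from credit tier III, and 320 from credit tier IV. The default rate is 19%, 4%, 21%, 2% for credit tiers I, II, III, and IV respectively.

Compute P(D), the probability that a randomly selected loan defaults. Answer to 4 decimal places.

P(D) ≈ 0.1200

Total: 100 + 160 + 420 + 320 = 1000.
P(I) = 100/1000 = 0.1. P(II) = 160/1000 = 0.16. P(III) = 420/1000 = 0.42. P(IV) = 320/1000 = 0.32.
P(D) = P(D|I)·P(I) + P(D|II)·P(II) + P(D|III)·P(III) + P(D|IV)·P(IV)
      = 0.19·0.1 + 0.04·0.16 + 0.21·0.42 + 0.02·0.32
      = 0.019 + 0.0064 + 0.0882 + 0.0064 = 0.12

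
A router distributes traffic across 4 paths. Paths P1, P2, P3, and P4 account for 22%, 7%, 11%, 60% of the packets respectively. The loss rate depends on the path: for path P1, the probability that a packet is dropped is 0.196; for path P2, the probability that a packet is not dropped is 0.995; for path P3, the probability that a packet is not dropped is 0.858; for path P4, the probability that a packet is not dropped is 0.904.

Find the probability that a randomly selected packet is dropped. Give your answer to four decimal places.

0.1167

P(L|P2) = 1 − 0.995 = 0.005.
P(L|P3) = 1 − 0.858 = 0.142.
P(L|P4) = 1 − 0.904 = 0.096.
P(L) = P(L|P1)·P(P1) + P(L|P2)·P(P2) + P(L|P3)·P(P3) + P(L|P4)·P(P4)
      = 0.196·0.22 + 0.005·0.07 + 0.142·0.11 + 0.096·0.6
      = 0.04312 + 0.00035 + 0.01562 + 0.0576 = 0.11669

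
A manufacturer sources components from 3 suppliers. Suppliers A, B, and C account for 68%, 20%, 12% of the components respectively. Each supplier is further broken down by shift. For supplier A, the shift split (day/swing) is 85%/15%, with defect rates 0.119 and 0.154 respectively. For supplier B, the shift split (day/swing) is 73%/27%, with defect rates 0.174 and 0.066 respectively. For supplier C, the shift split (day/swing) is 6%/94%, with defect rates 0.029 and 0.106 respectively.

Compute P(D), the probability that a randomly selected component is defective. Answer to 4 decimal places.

P(D|A) = 0.85·0.119 + 0.15·0.154 = 0.10115 + 0.0231 = 0.12425
P(D|B) = 0.73·0.174 + 0.27·0.066 = 0.12702 + 0.01782 = 0.14484
P(D|C) = 0.06·0.029 + 0.94·0.106 = 0.00174 + 0.09964 = 0.10138
Then overall,
P(D) = 0.68·0.12425 + 0.2·0.14484 + 0.12·0.10138
      = 0.08449 + 0.028968 + 0.0121656 = 0.1256236

P(D) ≈ 0.1256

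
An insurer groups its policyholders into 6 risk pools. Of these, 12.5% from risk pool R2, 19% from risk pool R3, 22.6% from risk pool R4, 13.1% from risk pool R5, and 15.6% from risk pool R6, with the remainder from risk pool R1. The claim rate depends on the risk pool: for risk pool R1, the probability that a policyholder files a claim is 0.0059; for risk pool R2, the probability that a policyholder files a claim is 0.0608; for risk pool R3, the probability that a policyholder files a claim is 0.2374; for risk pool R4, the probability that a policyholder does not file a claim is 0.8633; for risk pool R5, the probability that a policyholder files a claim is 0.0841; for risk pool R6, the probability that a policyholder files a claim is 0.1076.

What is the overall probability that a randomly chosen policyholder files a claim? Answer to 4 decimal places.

P(R1) = 1 − (0.125 + 0.19 + 0.226 + 0.131 + 0.156) = 0.172.
P(C|R4) = 1 − 0.8633 = 0.1367.
Summing over the partition,
P(C) = P(C|R1)·P(R1) + P(C|R2)·P(R2) + P(C|R3)·P(R3) + P(C|R4)·P(R4) + P(C|R5)·P(R5) + P(C|R6)·P(R6)
      = 0.0059·0.172 + 0.0608·0.125 + 0.2374·0.19 + 0.1367·0.226 + 0.0841·0.131 + 0.1076·0.156
      = 0.0010148 + 0.0076 + 0.045106 + 0.0308942 + 0.0110171 + 0.0167856 = 0.1124177

P(C) ≈ 0.1124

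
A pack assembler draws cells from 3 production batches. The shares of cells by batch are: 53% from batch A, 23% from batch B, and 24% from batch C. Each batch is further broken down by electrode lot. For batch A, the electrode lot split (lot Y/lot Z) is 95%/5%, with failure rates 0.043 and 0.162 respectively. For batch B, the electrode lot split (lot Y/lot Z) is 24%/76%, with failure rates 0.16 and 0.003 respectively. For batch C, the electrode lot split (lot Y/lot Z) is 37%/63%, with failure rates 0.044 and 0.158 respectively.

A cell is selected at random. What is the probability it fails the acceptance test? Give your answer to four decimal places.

P(F|A) = 0.95·0.043 + 0.05·0.162 = 0.04085 + 0.0081 = 0.04895
P(F|B) = 0.24·0.16 + 0.76·0.003 = 0.0384 + 0.00228 = 0.04068
P(F|C) = 0.37·0.044 + 0.63·0.158 = 0.01628 + 0.09954 = 0.11582
By total probability over the outer partition,
P(F) = 0.53·0.04895 + 0.23·0.04068 + 0.24·0.11582
      = 0.0259435 + 0.0093564 + 0.0277968 = 0.0630967

0.0631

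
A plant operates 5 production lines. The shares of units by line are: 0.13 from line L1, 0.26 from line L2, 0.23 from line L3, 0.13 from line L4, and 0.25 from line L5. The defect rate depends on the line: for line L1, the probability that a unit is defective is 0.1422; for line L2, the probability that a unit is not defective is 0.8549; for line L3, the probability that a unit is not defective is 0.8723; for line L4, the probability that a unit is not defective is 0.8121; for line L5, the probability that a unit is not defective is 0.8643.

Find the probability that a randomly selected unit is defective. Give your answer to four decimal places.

P(D|L2) = 1 − 0.8549 = 0.1451.
P(D|L3) = 1 − 0.8723 = 0.1277.
P(D|L4) = 1 − 0.8121 = 0.1879.
P(D|L5) = 1 − 0.8643 = 0.1357.
P(D) = P(D|L1)·P(L1) + P(D|L2)·P(L2) + P(D|L3)·P(L3) + P(D|L4)·P(L4) + P(D|L5)·P(L5)
      = 0.1422·0.13 + 0.1451·0.26 + 0.1277·0.23 + 0.1879·0.13 + 0.1357·0.25
      = 0.018486 + 0.037726 + 0.029371 + 0.024427 + 0.033925 = 0.143935

P(D) ≈ 0.1439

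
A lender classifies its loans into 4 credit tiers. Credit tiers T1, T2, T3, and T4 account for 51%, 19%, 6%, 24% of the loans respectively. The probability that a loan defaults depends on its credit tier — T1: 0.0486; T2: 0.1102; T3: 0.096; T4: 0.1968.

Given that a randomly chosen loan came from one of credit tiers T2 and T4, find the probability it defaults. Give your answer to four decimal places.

P(D|S) ≈ 0.1585

Let S = {T2, T4}.
P(S) = 0.19 + 0.24 = 0.43.
P(D ∩ S) = 0.1102·0.19 + 0.1968·0.24 = 0.020938 + 0.047232 = 0.06817.
P(D | S) = 0.06817 / 0.43 = 0.158535…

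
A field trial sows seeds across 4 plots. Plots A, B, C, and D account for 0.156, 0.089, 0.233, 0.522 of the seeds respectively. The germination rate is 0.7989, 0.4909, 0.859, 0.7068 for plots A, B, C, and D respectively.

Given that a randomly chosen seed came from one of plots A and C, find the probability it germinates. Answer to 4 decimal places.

Let S = {A, C}.
P(S) = 0.156 + 0.233 = 0.389.
P(G ∩ S) = 0.7989·0.156 + 0.859·0.233 = 0.1246284 + 0.200147 = 0.3247754.
P(G | S) = 0.3247754 / 0.389 = 0.834898…

0.8349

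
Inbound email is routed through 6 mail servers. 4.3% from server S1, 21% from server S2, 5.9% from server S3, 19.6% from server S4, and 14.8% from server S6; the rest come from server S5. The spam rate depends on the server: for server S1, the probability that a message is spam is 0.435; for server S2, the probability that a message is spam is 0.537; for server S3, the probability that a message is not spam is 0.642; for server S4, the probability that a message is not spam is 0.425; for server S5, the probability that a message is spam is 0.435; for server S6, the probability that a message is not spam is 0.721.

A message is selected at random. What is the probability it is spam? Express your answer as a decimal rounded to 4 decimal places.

0.4562

P(S5) = 1 − (0.043 + 0.21 + 0.059 + 0.196 + 0.148) = 0.344.
P(S|S3) = 1 − 0.642 = 0.358.
P(S|S4) = 1 − 0.425 = 0.575.
P(S|S6) = 1 − 0.721 = 0.279.
Using total probability over the partition,
P(S) = P(S|S1)·P(S1) + P(S|S2)·P(S2) + P(S|S3)·P(S3) + P(S|S4)·P(S4) + P(S|S5)·P(S5) + P(S|S6)·P(S6)
      = 0.435·0.043 + 0.537·0.21 + 0.358·0.059 + 0.575·0.196 + 0.435·0.344 + 0.279·0.148
      = 0.018705 + 0.11277 + 0.021122 + 0.1127 + 0.14964 + 0.041292 = 0.456229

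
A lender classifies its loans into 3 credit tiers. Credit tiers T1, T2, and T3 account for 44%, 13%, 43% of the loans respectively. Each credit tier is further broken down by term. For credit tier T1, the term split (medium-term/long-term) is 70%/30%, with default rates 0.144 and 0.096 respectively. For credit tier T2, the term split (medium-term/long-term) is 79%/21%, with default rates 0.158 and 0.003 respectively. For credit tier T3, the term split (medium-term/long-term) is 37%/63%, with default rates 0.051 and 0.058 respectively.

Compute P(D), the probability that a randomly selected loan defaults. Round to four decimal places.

P(D|T1) = 0.7·0.144 + 0.3·0.096 = 0.1008 + 0.0288 = 0.1296
P(D|T2) = 0.79·0.158 + 0.21·0.003 = 0.12482 + 0.00063 = 0.12545
P(D|T3) = 0.37·0.051 + 0.63·0.058 = 0.01887 + 0.03654 = 0.05541
Then overall,
P(D) = 0.44·0.1296 + 0.13·0.12545 + 0.43·0.05541
      = 0.057024 + 0.0163085 + 0.0238263 = 0.0971588

P(D) ≈ 0.0972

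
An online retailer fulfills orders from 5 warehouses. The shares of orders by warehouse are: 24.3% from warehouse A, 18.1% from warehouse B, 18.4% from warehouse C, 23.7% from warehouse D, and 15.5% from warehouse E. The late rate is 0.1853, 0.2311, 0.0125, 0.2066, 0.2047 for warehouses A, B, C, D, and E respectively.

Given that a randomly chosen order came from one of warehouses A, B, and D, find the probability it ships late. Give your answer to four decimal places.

Let S = {A, B, D}.
P(S) = 0.243 + 0.181 + 0.237 = 0.661.
P(L ∩ S) = 0.1853·0.243 + 0.2311·0.181 + 0.2066·0.237 = 0.0450279 + 0.0418291 + 0.0489642 = 0.1358212.
P(L | S) = 0.1358212 / 0.661 = 0.205478…

P(L|S) ≈ 0.2055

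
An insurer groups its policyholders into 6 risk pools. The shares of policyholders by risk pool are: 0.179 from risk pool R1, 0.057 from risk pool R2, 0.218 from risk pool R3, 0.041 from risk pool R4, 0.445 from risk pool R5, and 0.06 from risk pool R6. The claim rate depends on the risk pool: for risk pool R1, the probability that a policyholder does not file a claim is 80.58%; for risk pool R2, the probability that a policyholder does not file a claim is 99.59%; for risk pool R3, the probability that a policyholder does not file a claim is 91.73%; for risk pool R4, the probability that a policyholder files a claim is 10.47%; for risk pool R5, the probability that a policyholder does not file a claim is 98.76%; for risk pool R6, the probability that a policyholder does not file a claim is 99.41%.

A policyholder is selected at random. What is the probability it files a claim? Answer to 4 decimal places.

P(C) ≈ 0.0632

P(C|R1) = 1 − 0.8058 = 0.1942.
P(C|R2) = 1 − 0.9959 = 0.0041.
P(C|R3) = 1 − 0.9173 = 0.0827.
P(C|R5) = 1 − 0.9876 = 0.0124.
P(C|R6) = 1 − 0.9941 = 0.0059.
Summing over the partition,
P(C) = P(C|R1)·P(R1) + P(C|R2)·P(R2) + P(C|R3)·P(R3) + P(C|R4)·P(R4) + P(C|R5)·P(R5) + P(C|R6)·P(R6)
      = 0.1942·0.179 + 0.0041·0.057 + 0.0827·0.218 + 0.1047·0.041 + 0.0124·0.445 + 0.0059·0.06
      = 0.0347618 + 0.0002337 + 0.0180286 + 0.0042927 + 0.005518 + 0.000354 = 0.0631888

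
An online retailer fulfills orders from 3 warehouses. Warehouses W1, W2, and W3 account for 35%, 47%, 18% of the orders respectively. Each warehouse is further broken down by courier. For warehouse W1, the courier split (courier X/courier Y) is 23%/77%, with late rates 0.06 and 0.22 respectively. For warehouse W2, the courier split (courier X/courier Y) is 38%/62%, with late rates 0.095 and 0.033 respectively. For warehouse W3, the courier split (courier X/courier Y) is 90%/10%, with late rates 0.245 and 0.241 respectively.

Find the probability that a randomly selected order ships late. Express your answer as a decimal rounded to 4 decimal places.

P(L|W1) = 0.23·0.06 + 0.77·0.22 = 0.0138 + 0.1694 = 0.1832
P(L|W2) = 0.38·0.095 + 0.62·0.033 = 0.0361 + 0.02046 = 0.05656
P(L|W3) = 0.9·0.245 + 0.1·0.241 = 0.2205 + 0.0241 = 0.2446
By total probability over the outer partition,
P(L) = 0.35·0.1832 + 0.47·0.05656 + 0.18·0.2446
      = 0.06412 + 0.0265832 + 0.044028 = 0.1347312

P(L) ≈ 0.1347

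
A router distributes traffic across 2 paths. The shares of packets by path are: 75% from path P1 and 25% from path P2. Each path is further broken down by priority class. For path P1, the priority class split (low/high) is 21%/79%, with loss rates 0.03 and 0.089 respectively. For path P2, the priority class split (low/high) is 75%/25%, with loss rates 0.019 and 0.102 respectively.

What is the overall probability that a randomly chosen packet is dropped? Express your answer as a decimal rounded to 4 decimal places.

P(L|P1) = 0.21·0.03 + 0.79·0.089 = 0.0063 + 0.07031 = 0.07661
P(L|P2) = 0.75·0.019 + 0.25·0.102 = 0.01425 + 0.0255 = 0.03975
Then overall,
P(L) = 0.75·0.07661 + 0.25·0.03975
      = 0.0574575 + 0.0099375 = 0.067395

0.0674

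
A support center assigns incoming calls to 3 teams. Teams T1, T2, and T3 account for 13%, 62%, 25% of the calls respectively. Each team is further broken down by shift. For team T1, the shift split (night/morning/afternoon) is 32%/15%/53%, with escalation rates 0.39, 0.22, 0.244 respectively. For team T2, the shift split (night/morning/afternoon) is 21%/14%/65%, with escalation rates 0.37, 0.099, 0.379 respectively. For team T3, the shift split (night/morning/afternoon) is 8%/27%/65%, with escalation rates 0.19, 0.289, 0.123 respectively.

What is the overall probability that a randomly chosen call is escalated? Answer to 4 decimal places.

P(E|T1) = 0.32·0.39 + 0.15·0.22 + 0.53·0.244 = 0.1248 + 0.033 + 0.12932 = 0.28712
P(E|T2) = 0.21·0.37 + 0.14·0.099 + 0.65·0.379 = 0.0777 + 0.01386 + 0.24635 = 0.33791
P(E|T3) = 0.08·0.19 + 0.27·0.289 + 0.65·0.123 = 0.0152 + 0.07803 + 0.07995 = 0.17318
By total probability over the outer partition,
P(E) = 0.13·0.28712 + 0.62·0.33791 + 0.25·0.17318
      = 0.0373256 + 0.2095042 + 0.043295 = 0.2901248

0.2901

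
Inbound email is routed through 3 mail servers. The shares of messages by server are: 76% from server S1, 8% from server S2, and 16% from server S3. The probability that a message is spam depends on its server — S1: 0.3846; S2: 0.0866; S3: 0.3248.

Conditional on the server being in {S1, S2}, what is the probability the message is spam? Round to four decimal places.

0.3562

Let J = {S1, S2}.
P(J) = 0.76 + 0.08 = 0.84.
P(S ∩ J) = 0.3846·0.76 + 0.0866·0.08 = 0.292296 + 0.006928 = 0.299224.
P(S | J) = 0.299224 / 0.84 = 0.356219…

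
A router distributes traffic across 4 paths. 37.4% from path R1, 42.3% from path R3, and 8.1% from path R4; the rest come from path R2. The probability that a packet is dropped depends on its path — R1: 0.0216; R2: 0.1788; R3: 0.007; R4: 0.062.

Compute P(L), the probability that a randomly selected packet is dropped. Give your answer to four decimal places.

P(R2) = 1 − (0.374 + 0.423 + 0.081) = 0.122.
P(L) = P(L|R1)·P(R1) + P(L|R2)·P(R2) + P(L|R3)·P(R3) + P(L|R4)·P(R4)
      = 0.0216·0.374 + 0.1788·0.122 + 0.007·0.423 + 0.062·0.081
      = 0.0080784 + 0.0218136 + 0.002961 + 0.005022 = 0.037875

0.0379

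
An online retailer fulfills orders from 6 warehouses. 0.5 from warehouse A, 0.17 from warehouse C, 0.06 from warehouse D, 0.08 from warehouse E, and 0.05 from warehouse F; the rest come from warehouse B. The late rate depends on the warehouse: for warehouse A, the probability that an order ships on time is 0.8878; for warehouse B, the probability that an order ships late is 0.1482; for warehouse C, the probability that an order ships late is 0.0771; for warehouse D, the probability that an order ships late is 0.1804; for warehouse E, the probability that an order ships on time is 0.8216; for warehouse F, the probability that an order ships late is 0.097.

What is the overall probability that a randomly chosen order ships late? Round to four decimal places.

P(L) ≈ 0.1199

P(B) = 1 − (0.5 + 0.17 + 0.06 + 0.08 + 0.05) = 0.14.
P(L|A) = 1 − 0.8878 = 0.1122.
P(L|E) = 1 − 0.8216 = 0.1784.
By the law of total probability,
P(L) = P(L|A)·P(A) + P(L|B)·P(B) + P(L|C)·P(C) + P(L|D)·P(D) + P(L|E)·P(E) + P(L|F)·P(F)
      = 0.1122·0.5 + 0.1482·0.14 + 0.0771·0.17 + 0.1804·0.06 + 0.1784·0.08 + 0.097·0.05
      = 0.0561 + 0.020748 + 0.013107 + 0.010824 + 0.014272 + 0.00485 = 0.119901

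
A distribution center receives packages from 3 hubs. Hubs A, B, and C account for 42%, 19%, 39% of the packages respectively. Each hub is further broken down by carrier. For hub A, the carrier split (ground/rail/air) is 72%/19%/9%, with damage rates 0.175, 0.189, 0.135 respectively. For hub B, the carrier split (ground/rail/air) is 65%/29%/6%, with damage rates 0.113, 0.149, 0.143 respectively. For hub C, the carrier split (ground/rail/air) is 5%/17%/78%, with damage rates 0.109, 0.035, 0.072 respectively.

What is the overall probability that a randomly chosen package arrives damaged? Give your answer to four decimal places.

P(D|A) = 0.72·0.175 + 0.19·0.189 + 0.09·0.135 = 0.126 + 0.03591 + 0.01215 = 0.17406
P(D|B) = 0.65·0.113 + 0.29·0.149 + 0.06·0.143 = 0.07345 + 0.04321 + 0.00858 = 0.12524
P(D|C) = 0.05·0.109 + 0.17·0.035 + 0.78·0.072 = 0.00545 + 0.00595 + 0.05616 = 0.06756
By total probability over the outer partition,
P(D) = 0.42·0.17406 + 0.19·0.12524 + 0.39·0.06756
      = 0.0731052 + 0.0237956 + 0.0263484 = 0.1232492

0.1232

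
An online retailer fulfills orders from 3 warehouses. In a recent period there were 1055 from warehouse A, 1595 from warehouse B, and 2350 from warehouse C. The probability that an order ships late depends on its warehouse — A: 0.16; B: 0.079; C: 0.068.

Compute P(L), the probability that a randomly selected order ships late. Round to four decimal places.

Total: 1055 + 1595 + 2350 = 5000.
P(A) = 1055/5000 = 0.211. P(B) = 1595/5000 = 0.319. P(C) = 2350/5000 = 0.47.
P(L) = P(L|A)·P(A) + P(L|B)·P(B) + P(L|C)·P(C)
      = 0.16·0.211 + 0.079·0.319 + 0.068·0.47
      = 0.03376 + 0.025201 + 0.03196 = 0.090921

P(L) ≈ 0.0909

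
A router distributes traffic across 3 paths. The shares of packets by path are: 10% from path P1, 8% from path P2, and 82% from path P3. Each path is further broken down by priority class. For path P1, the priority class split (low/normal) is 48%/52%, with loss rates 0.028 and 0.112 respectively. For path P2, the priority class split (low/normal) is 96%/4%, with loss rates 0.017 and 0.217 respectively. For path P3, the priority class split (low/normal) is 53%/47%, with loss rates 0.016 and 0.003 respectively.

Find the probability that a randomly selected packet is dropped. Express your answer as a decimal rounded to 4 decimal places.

P(L|P1) = 0.48·0.028 + 0.52·0.112 = 0.01344 + 0.05824 = 0.07168
P(L|P2) = 0.96·0.017 + 0.04·0.217 = 0.01632 + 0.00868 = 0.025
P(L|P3) = 0.53·0.016 + 0.47·0.003 = 0.00848 + 0.00141 = 0.00989
Then overall,
P(L) = 0.1·0.07168 + 0.08·0.025 + 0.82·0.00989
      = 0.007168 + 0.002 + 0.0081098 = 0.0172778

P(L) ≈ 0.0173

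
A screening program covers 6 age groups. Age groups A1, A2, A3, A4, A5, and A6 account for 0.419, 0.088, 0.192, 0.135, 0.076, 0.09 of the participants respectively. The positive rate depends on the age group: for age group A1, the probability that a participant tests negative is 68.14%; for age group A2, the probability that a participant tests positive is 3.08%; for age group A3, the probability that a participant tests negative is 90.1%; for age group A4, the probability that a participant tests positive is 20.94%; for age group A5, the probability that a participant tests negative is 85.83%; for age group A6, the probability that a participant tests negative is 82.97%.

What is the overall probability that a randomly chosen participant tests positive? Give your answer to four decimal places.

0.2096

P(T|A1) = 1 − 0.6814 = 0.3186.
P(T|A3) = 1 − 0.901 = 0.099.
P(T|A5) = 1 − 0.8583 = 0.1417.
P(T|A6) = 1 − 0.8297 = 0.1703.
P(T) = P(T|A1)·P(A1) + P(T|A2)·P(A2) + P(T|A3)·P(A3) + P(T|A4)·P(A4) + P(T|A5)·P(A5) + P(T|A6)·P(A6)
      = 0.3186·0.419 + 0.0308·0.088 + 0.099·0.192 + 0.2094·0.135 + 0.1417·0.076 + 0.1703·0.09
      = 0.1334934 + 0.0027104 + 0.019008 + 0.028269 + 0.0107692 + 0.015327 = 0.209577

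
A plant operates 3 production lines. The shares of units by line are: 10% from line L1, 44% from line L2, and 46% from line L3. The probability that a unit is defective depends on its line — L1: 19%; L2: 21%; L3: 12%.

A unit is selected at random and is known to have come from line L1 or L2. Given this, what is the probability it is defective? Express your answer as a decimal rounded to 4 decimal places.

P(D|S) ≈ 0.2063

Let S = {L1, L2}.
P(S) = 0.1 + 0.44 = 0.54.
P(D ∩ S) = 0.19·0.1 + 0.21·0.44 = 0.019 + 0.0924 = 0.1114.
P(D | S) = 0.1114 / 0.54 = 0.206296…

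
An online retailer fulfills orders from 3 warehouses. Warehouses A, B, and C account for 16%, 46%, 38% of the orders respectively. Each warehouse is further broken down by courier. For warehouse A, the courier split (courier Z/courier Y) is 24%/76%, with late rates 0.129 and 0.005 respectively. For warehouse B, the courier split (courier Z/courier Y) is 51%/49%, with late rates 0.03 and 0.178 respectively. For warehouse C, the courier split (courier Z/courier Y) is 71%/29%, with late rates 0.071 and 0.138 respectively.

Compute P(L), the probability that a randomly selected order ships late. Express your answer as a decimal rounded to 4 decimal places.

P(L|A) = 0.24·0.129 + 0.76·0.005 = 0.03096 + 0.0038 = 0.03476
P(L|B) = 0.51·0.03 + 0.49·0.178 = 0.0153 + 0.08722 = 0.10252
P(L|C) = 0.71·0.071 + 0.29·0.138 = 0.05041 + 0.04002 = 0.09043
By total probability over the outer partition,
P(L) = 0.16·0.03476 + 0.46·0.10252 + 0.38·0.09043
      = 0.0055616 + 0.0471592 + 0.0343634 = 0.0870842

P(L) ≈ 0.0871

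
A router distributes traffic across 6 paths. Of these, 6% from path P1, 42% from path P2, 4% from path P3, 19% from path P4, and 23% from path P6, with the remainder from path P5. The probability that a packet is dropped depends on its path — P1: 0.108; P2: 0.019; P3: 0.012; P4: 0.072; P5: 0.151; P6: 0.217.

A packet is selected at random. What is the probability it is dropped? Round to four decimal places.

P(L) ≈ 0.0876

P(P5) = 1 − (0.06 + 0.42 + 0.04 + 0.19 + 0.23) = 0.06.
P(L) = P(L|P1)·P(P1) + P(L|P2)·P(P2) + P(L|P3)·P(P3) + P(L|P4)·P(P4) + P(L|P5)·P(P5) + P(L|P6)·P(P6)
      = 0.108·0.06 + 0.019·0.42 + 0.012·0.04 + 0.072·0.19 + 0.151·0.06 + 0.217·0.23
      = 0.00648 + 0.00798 + 0.00048 + 0.01368 + 0.00906 + 0.04991 = 0.08759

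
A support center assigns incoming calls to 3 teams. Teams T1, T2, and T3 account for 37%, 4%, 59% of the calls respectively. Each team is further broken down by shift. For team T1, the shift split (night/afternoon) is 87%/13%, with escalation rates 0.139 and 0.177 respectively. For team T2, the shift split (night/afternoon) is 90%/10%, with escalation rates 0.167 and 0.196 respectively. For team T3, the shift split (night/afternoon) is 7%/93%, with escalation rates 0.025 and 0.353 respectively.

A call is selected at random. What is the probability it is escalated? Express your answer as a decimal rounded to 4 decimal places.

P(E) ≈ 0.2548

P(E|T1) = 0.87·0.139 + 0.13·0.177 = 0.12093 + 0.02301 = 0.14394
P(E|T2) = 0.9·0.167 + 0.1·0.196 = 0.1503 + 0.0196 = 0.1699
P(E|T3) = 0.07·0.025 + 0.93·0.353 = 0.00175 + 0.32829 = 0.33004
By total probability over the outer partition,
P(E) = 0.37·0.14394 + 0.04·0.1699 + 0.59·0.33004
      = 0.0532578 + 0.006796 + 0.1947236 = 0.2547774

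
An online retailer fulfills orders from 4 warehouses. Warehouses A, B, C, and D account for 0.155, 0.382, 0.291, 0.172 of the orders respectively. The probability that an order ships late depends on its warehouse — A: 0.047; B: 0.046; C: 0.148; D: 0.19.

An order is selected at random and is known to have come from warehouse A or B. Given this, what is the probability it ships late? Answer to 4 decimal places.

0.0463

Let S = {A, B}.
P(S) = 0.155 + 0.382 = 0.537.
P(L ∩ S) = 0.047·0.155 + 0.046·0.382 = 0.007285 + 0.017572 = 0.024857.
P(L | S) = 0.024857 / 0.537 = 0.046289…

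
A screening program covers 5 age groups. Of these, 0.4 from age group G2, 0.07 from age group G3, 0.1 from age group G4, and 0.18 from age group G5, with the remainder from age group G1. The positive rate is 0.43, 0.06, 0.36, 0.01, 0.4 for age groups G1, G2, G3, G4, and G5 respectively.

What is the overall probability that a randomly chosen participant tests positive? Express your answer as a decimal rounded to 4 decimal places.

P(T) ≈ 0.2297

P(G1) = 1 − (0.4 + 0.07 + 0.1 + 0.18) = 0.25.
Summing over the partition,
P(T) = P(T|G1)·P(G1) + P(T|G2)·P(G2) + P(T|G3)·P(G3) + P(T|G4)·P(G4) + P(T|G5)·P(G5)
      = 0.43·0.25 + 0.06·0.4 + 0.36·0.07 + 0.01·0.1 + 0.4·0.18
      = 0.1075 + 0.024 + 0.0252 + 0.001 + 0.072 = 0.2297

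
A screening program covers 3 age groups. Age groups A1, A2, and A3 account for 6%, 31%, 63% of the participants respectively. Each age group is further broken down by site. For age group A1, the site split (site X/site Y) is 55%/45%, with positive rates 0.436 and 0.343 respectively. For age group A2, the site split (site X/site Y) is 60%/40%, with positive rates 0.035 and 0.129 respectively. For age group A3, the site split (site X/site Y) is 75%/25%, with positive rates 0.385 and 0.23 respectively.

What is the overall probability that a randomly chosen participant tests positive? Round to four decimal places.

P(T) ≈ 0.2643

P(T|A1) = 0.55·0.436 + 0.45·0.343 = 0.2398 + 0.15435 = 0.39415
P(T|A2) = 0.6·0.035 + 0.4·0.129 = 0.021 + 0.0516 = 0.0726
P(T|A3) = 0.75·0.385 + 0.25·0.23 = 0.28875 + 0.0575 = 0.34625
By total probability over the outer partition,
P(T) = 0.06·0.39415 + 0.31·0.0726 + 0.63·0.34625
      = 0.023649 + 0.022506 + 0.2181375 = 0.2642925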